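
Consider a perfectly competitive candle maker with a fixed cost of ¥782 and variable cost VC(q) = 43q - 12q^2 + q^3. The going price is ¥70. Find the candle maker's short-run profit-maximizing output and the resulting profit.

Profit = -¥296 at q = 9

AVC = 43 - 12q + q^2 has its minimum ¥7 at q = 6; price ¥70 clears that bar, so the firm operates.
With MC = 43 - 24q + 3q^2, P = MC on the upward-sloping part at q* = 9.
TR = 70·9 = 630. TC = 782 + 144 = 926. Profit = 630 − 926 = -¥296.
By producing, the firm covers all variable cost plus ¥486 of fixed cost; shutting down would lose the full ¥782.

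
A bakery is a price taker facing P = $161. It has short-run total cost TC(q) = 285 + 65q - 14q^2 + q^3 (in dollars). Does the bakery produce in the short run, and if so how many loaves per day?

Produce at q = 12

Variable cost is VC = 65q - 14q^2 + q^3, so AVC = VC/q = 65 - 14q + q^2 and MC = dTC/dq = 65 - 28q + 3q^2.
The AVC parabola has its vertex at q = 14/2 = 7, where AVC = 65 - 14·7 + 7^2 = $16.
Since P = $161 ≥ min AVC = $16, price covers variable cost and the firm should produce.
Solving P = MC: -96 - 28q + 3q^2 = 0 ⇒ q = -8/3 or 12. On the upward-sloping branch, q* = 12.
Check: AVC at q = 12 is $41 ≤ P, so revenue covers variable cost.
Profit = P·q − TC = 161·12 − 777 = $1155.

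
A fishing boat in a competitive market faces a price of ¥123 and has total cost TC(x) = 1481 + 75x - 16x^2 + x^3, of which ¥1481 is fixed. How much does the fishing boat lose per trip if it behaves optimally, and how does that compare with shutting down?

Profit = -¥329 at x = 12

AVC = 75 - 16x + x^2; min AVC = ¥11 at x = 8. Since P = ¥123 ≥ min AVC, the firm produces.
MC = 75 - 32x + 3x^2. Setting P = MC and taking the root on the rising branch gives x* = 12.
TR = 123·12 = 1476. TC = 1481 + 324 = 1805. Profit = 1476 − 1805 = -¥329.
That loss of ¥329 beats the ¥1481 the firm would lose by shutting down; producing recovers ¥1152 of fixed cost.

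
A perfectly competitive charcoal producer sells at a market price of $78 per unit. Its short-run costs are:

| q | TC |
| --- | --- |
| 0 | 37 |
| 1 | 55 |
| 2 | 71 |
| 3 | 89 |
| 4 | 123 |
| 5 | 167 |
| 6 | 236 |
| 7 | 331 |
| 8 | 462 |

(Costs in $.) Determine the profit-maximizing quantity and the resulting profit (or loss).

q = 6; profit = $232

Profit at each row (π = 78q − TC): q=0: -37; q=1: 23; q=2: 85; q=3: 145; q=4: 189; q=5: 223; q=6: 232; q=7: 215; q=8: 162.
Profit is maximized at q = 6. AVC there is 199/6 = $33.17 ≤ P, so producing beats shutting down (which would give -$37).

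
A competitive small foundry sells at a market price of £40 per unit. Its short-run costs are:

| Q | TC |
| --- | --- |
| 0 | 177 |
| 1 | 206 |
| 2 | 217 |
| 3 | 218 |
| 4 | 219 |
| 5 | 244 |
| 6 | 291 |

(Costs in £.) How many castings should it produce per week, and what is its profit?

Q = 5; profit = -£44

Profit at each row (π = 40Q − TC): Q=0: -177; Q=1: -166; Q=2: -137; Q=3: -98; Q=4: -59; Q=5: -44; Q=6: -51.
Profit is maximized at Q = 5. AVC there is 67/5 = £13.40 ≤ P, so producing beats shutting down (which would give -£177).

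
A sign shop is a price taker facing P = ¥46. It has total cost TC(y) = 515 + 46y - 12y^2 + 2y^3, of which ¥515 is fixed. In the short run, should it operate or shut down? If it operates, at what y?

From TC, MC = TC'(y) = 46 - 24y + 6y^2 and AVC = VC/y = 46 - 12y + 2y^2.
AVC hits its minimum where MC = AVC, at y = 3, giving min AVC = 46 - 12·3 + 2·3^2 = ¥28.
P = ¥46 exceeds min AVC = ¥28, so the firm stays open.
Solving P = MC: -24y + 6y^2 = 0 ⇒ y = 0 or 4. On the upward-sloping branch, y* = 4.
Check: AVC at y = 4 is ¥30 ≤ P, so revenue covers variable cost.
Profit = P·y − TC = 46·4 − 635 = -¥451, a loss, but smaller than the ¥515 fixed cost the firm would lose by shutting down.

Produce at y = 4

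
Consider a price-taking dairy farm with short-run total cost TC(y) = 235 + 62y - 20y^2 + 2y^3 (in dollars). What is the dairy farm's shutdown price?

Short-run supply begins at min AVC. From VC = 62y - 20y^2 + 2y^3, AVC = 62 - 20y + 2y^2.
At the minimum of AVC, MC = AVC. MC = 62 - 40y + 6y^2; setting MC = AVC gives 4y^2 - 20y = 0, so y = 5. min AVC = 12.
So the shutdown price is $12.

$12 per unit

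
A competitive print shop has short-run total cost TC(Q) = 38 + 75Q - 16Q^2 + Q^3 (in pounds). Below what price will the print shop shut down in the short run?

The firm shuts down when price falls below the minimum of average variable cost. AVC = VC/Q = 75 - 16Q + Q^2.
dAVC/dQ = -16 + 2Q = 0 gives Q = 8. min AVC = 75 - 16·8 + 8^2 = 11.
So the shutdown price is £11.

£11 per unit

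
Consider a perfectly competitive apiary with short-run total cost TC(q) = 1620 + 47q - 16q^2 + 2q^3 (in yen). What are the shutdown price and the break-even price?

Shutdown price = ¥15; break-even price = ¥245

AVC = 47 - 16q + 2q^2; minimized at q = 4, giving min AVC = ¥15. That is the shutdown price.
ATC = 1620/q + 47 - 16q + 2q^2. Setting dATC/dq = −1620/q^2 − 16 + 4q = 0 gives q = 9 (since 4·9^3 − 16·9^2 = 1620).
min ATC = 1620/9 + 47 − 16·9 + 2·9^2 = ¥245. That is the break-even price.
For ¥15 ≤ P < ¥245 the firm produces at a loss; below ¥15 it shuts down.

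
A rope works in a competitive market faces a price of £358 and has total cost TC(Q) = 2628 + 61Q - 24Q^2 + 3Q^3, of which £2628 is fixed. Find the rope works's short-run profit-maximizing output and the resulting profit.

AVC = 61 - 24Q + 3Q^2 has its minimum £13 at Q = 4; price £358 clears that bar, so the firm operates.
With MC = 61 - 48Q + 9Q^2, P = MC on the upward-sloping part at Q* = 9.
TR = 358·9 = 3222. TC = 2628 + 792 = 3420. Profit = 3222 − 3420 = -£198.
By producing, the firm covers all variable cost plus £2430 of fixed cost; shutting down would lose the full £2628.

Profit = -£198 at Q = 9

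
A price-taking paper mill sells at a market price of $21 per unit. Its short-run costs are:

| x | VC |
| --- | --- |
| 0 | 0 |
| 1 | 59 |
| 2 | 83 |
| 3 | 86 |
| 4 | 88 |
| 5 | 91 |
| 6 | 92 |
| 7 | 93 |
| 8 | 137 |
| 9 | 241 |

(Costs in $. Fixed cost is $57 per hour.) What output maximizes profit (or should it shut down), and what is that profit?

x = 7; profit = -$3

Tabulate TR − TC: x=0: -57; x=1: -95; x=2: -98; x=3: -80; x=4: -61; x=5: -43; x=6: -23; x=7: -3; x=8: -26; x=9: -109.
Profit is maximized at x = 7. AVC there is 93/7 = $13.29 ≤ P, so producing beats shutting down (which would give -$57).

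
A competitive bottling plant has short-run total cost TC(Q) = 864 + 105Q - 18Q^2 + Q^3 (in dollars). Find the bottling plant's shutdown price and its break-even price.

Shutdown price = min AVC. AVC = 105 - 18Q + Q^2, with vertex at Q = 9 and minimum $24.
ATC = 864/Q + 105 - 18Q + Q^2. Setting dATC/dQ = −864/Q^2 − 18 + 2Q = 0 gives Q = 12 (since 2·12^3 − 18·12^2 = 864).
min ATC = 864/12 + 105 − 18·12 + 12^2 = $105. That is the break-even price.
For $24 ≤ P < $105 the firm produces at a loss; below $24 it shuts down.

Shutdown price = $24; break-even price = $105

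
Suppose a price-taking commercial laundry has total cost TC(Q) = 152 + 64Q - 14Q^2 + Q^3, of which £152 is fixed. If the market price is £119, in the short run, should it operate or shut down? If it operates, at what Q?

Variable cost is VC = 64Q - 14Q^2 + Q^3, so AVC = VC/Q = 64 - 14Q + Q^2 and MC = dTC/dQ = 64 - 28Q + 3Q^2.
The AVC parabola has its vertex at Q = 14/2 = 7, where AVC = 64 - 14·7 + 7^2 = £15.
P = £119 exceeds min AVC = £15, so the firm stays open.
Solving P = MC: -55 - 28Q + 3Q^2 = 0 ⇒ Q = -5/3 or 11. On the upward-sloping branch, Q* = 11.
Check: AVC at Q = 11 is £31 ≤ P, so revenue covers variable cost.
Profit = P·Q − TC = 119·11 − 493 = £816.

Produce at Q = 11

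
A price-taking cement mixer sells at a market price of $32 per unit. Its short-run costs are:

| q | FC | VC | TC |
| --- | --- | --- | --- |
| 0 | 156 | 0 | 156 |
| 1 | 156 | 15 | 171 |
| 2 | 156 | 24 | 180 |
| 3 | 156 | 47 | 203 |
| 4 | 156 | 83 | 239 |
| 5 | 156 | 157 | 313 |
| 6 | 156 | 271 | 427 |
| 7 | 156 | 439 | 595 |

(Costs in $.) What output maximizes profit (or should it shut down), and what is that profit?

q = 3; profit = -$107

Tabulate TR − TC: q=0: -156; q=1: -139; q=2: -116; q=3: -107; q=4: -111; q=5: -153; q=6: -235; q=7: -371.
Profit is maximized at q = 3. AVC there is 47/3 = $15.67 ≤ P, so producing beats shutting down (which would give -$156).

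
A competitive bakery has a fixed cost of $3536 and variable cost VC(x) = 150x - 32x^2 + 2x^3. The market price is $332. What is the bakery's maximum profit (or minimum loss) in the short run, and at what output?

AVC = 150 - 32x + 2x^2 has its minimum $22 at x = 8; price $332 clears that bar, so the firm operates.
MC = 150 - 64x + 6x^2. Setting P = MC and taking the root on the rising branch gives x* = 13.
TR = 332·13 = 4316. TC = 3536 + 936 = 4472. Profit = 4316 − 4472 = -$156.
By producing, the firm covers all variable cost plus $3380 of fixed cost; shutting down would lose the full $3536.

Profit = -$156 at x = 13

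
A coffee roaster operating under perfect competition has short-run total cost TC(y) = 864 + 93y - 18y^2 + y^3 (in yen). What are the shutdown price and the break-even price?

AVC = 93 - 18y + y^2; minimized at y = 9, giving min AVC = ¥12. That is the shutdown price.
ATC = 864/y + 93 - 18y + y^2. Setting dATC/dy = −864/y^2 − 18 + 2y = 0 gives y = 12 (since 2·12^3 − 18·12^2 = 864).
min ATC = 864/12 + 93 − 18·12 + 12^2 = ¥93. That is the break-even price.
Between these two prices the firm operates at a loss; above ¥93 it earns a profit.

Shutdown price = ¥12; break-even price = ¥93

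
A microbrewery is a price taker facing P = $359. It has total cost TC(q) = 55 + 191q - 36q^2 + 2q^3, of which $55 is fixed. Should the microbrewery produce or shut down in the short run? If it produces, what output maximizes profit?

Produce at q = 14

Strip out fixed cost: VC = 191q - 36q^2 + 2q^3. Then AVC = 191 - 36q + 2q^2 and MC = 191 - 72q + 6q^2.
The AVC parabola has its vertex at q = 36/4 = 9, where AVC = 191 - 36·9 + 2·9^2 = $29.
P = $359 exceeds min AVC = $29, so the firm stays open.
Set P = MC: 359 = 191 - 72q + 6q^2 → -168 - 72q + 6q^2 = 0. The roots are q = -2 and q = 14; the profit-maximizing output is on the rising part of MC, so q* = 14.
Check: AVC at q = 14 is $79 ≤ P, so revenue covers variable cost.
Profit = P·q − TC = 359·14 − 1161 = $3865.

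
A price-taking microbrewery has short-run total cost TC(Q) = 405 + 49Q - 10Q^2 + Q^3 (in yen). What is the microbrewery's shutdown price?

Short-run supply begins at min AVC. From VC = 49Q - 10Q^2 + Q^3, AVC = 49 - 10Q + Q^2.
At the minimum of AVC, MC = AVC. MC = 49 - 20Q + 3Q^2; setting MC = AVC gives 2Q^2 - 10Q = 0, so Q = 5. min AVC = 24.
The firm shuts down for any P below ¥24.

¥24 per unit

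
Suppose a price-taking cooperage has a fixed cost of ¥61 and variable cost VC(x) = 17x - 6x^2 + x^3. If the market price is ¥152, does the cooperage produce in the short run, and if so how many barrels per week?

Strip out fixed cost: VC = 17x - 6x^2 + x^3. Then AVC = 17 - 6x + x^2 and MC = 17 - 12x + 3x^2.
The AVC parabola has its vertex at x = 6/2 = 3, where AVC = 17 - 6·3 + 3^2 = ¥8.
P = ¥152 exceeds min AVC = ¥8, so the firm stays open.
Set P = MC: 152 = 17 - 12x + 3x^2 → -135 - 12x + 3x^2 = 0. The roots are x = -5 and x = 9; the profit-maximizing output is on the rising part of MC, so x* = 9.
Check: AVC at x = 9 is ¥44 ≤ P, so revenue covers variable cost.
Profit = P·x − TC = 152·9 − 457 = ¥911.

Produce at x = 9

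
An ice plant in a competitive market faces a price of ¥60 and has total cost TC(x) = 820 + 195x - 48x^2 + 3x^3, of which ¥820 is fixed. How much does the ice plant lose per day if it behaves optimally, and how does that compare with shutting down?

Profit = -¥334 at x = 9

AVC = 195 - 48x + 3x^2; min AVC = ¥3 at x = 8. Since P = ¥60 ≥ min AVC, the firm produces.
With MC = 195 - 96x + 9x^2, P = MC on the upward-sloping part at x* = 9.
TR = 60·9 = 540. TC = 820 + 54 = 874. Profit = 540 − 874 = -¥334.
That loss of ¥334 beats the ¥820 the firm would lose by shutting down; producing recovers ¥486 of fixed cost.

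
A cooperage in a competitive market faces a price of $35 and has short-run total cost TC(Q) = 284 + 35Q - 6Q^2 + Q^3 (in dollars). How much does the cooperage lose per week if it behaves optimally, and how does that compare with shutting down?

AVC = 35 - 6Q + Q^2; min AVC = $26 at Q = 3. Since P = $35 ≥ min AVC, the firm produces.
MC = 35 - 12Q + 3Q^2. Setting P = MC and taking the root on the rising branch gives Q* = 4.
TR = 35·4 = 140. TC = 284 + 108 = 392. Profit = 140 − 392 = -$252.
Shutting down would mean losing the fixed cost of $284, so operating at a loss of $252 is better by $32.

Profit = -$252 at Q = 4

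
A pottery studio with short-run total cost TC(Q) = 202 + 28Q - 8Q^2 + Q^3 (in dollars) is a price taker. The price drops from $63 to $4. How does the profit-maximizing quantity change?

Output falls from 7 to 0 (the firm shuts down)

AVC = 28 - 8Q + Q^2, minimized at Q = 4 where min AVC = $12. MC = 28 - 16Q + 3Q^2.
With P = $63 above the shutdown price, P = MC gives Q = 7.
At P = $4 < min AVC = $12, price no longer covers variable cost at any output, so the firm shuts down: Q = 0.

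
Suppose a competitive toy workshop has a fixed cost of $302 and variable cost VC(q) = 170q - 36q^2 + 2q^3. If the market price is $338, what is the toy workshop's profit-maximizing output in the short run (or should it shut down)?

Produce at q = 14

Variable cost is VC = 170q - 36q^2 + 2q^3, so AVC = VC/q = 170 - 36q + 2q^2 and MC = dTC/dq = 170 - 72q + 6q^2.
AVC hits its minimum where MC = AVC, at q = 9, giving min AVC = 170 - 36·9 + 2·9^2 = $8.
Since P = $338 ≥ min AVC = $8, price covers variable cost and the firm should produce.
Solving P = MC: -168 - 72q + 6q^2 = 0 ⇒ q = -2 or 14. On the upward-sloping branch, q* = 14.
Check: AVC at q = 14 is $58 ≤ P, so revenue covers variable cost.
Profit = P·q − TC = 338·14 − 1114 = $3618.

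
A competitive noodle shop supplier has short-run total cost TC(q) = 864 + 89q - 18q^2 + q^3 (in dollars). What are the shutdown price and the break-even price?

Shutdown price = $8; break-even price = $89

Shutdown price = min AVC. AVC = 89 - 18q + q^2, with vertex at q = 9 and minimum $8.
ATC = 864/q + 89 - 18q + q^2. Setting dATC/dq = −864/q^2 − 18 + 2q = 0 gives q = 12 (since 2·12^3 − 18·12^2 = 864).
min ATC = 864/12 + 89 − 18·12 + 12^2 = $89. That is the break-even price.
Between these two prices the firm operates at a loss; above $89 it earns a profit.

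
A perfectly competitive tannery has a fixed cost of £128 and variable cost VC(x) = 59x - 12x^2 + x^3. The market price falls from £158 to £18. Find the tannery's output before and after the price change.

Output falls from 11 to 0 (the firm shuts down)

AVC = 59 - 12x + x^2, minimized at x = 6 where min AVC = £23. MC = 59 - 24x + 3x^2.
At P = £158 ≥ min AVC, set P = MC on the rising branch: x = 11.
At P = £18 < min AVC = £23, price no longer covers variable cost at any output, so the firm shuts down: x = 0.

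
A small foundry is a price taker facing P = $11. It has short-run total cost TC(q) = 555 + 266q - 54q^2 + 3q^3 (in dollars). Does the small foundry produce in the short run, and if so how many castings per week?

Shut down

Variable cost is VC = 266q - 54q^2 + 3q^3, so AVC = VC/q = 266 - 54q + 3q^2 and MC = dTC/dq = 266 - 108q + 9q^2.
AVC is minimized where dAVC/dq = -54 + 6q = 0, at q = 9; min AVC = 266 - 54·9 + 3·9^2 = $23.
P = $11 lies below min AVC = $23; no output level covers variable cost.
The firm minimizes its loss by shutting down and losing only its fixed cost of $555.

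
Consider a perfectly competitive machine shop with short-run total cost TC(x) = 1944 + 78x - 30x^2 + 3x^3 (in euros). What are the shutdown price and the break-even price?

Shutdown price = €3; break-even price = €267

Shutdown price = min AVC. AVC = 78 - 30x + 3x^2, with vertex at x = 5 and minimum €3.
ATC = 1944/x + 78 - 30x + 3x^2. Setting dATC/dx = −1944/x^2 − 30 + 6x = 0 gives x = 9 (since 6·9^3 − 30·9^2 = 1944).
min ATC = 1944/9 + 78 − 30·9 + 3·9^2 = €267. That is the break-even price.
For €3 ≤ P < €267 the firm produces at a loss; below €3 it shuts down.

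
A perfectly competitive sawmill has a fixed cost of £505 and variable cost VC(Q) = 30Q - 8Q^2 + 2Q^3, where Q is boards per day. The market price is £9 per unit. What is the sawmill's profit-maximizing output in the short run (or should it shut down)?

From TC, MC = TC'(Q) = 30 - 16Q + 6Q^2 and AVC = VC/Q = 30 - 8Q + 2Q^2.
The AVC parabola has its vertex at Q = 8/4 = 2, where AVC = 30 - 8·2 + 2·2^2 = £22.
P = £9 lies below min AVC = £22; no output level covers variable cost.
Shutting down limits the loss to fixed cost, £505.

Shut down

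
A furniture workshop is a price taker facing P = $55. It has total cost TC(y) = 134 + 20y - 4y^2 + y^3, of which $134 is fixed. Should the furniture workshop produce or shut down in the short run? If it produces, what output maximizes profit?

Strip out fixed cost: VC = 20y - 4y^2 + y^3. Then AVC = 20 - 4y + y^2 and MC = 20 - 8y + 3y^2.
The AVC parabola has its vertex at y = 4/2 = 2, where AVC = 20 - 4·2 + 2^2 = $16.
P = $55 exceeds min AVC = $16, so the firm stays open.
Set P = MC: 55 = 20 - 8y + 3y^2 → -35 - 8y + 3y^2 = 0. The roots are y = -7/3 and y = 5; the profit-maximizing output is on the rising part of MC, so y* = 5.
Check: AVC at y = 5 is $25 ≤ P, so revenue covers variable cost.
Profit = P·y − TC = 55·5 − 259 = $16.

Produce at y = 5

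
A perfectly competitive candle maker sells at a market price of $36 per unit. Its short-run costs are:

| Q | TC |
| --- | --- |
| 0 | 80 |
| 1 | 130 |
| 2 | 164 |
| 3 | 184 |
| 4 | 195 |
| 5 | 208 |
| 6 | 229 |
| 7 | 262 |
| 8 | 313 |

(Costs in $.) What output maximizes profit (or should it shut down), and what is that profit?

Q = 7; profit = -$10

Profit at each row (π = 36Q − TC): Q=0: -80; Q=1: -94; Q=2: -92; Q=3: -76; Q=4: -51; Q=5: -28; Q=6: -13; Q=7: -10; Q=8: -25.
Profit is maximized at Q = 7. AVC there is 182/7 = $26 ≤ P, so producing beats shutting down (which would give -$80).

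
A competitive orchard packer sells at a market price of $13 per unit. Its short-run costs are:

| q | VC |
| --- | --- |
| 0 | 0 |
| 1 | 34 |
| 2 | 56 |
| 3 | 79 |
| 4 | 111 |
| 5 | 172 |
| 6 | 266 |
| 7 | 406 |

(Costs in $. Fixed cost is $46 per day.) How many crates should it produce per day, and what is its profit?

q = 0 (shut down); profit = -$46

Profit at each row (π = 13q − TC): q=0: -46; q=1: -67; q=2: -76; q=3: -86; q=4: -105; q=5: -153; q=6: -234; q=7: -361.
Profit is highest at q = 0. Equivalently, the lowest AVC in the table is 79/3 ≈ $26.33 at q = 3, and P = $13 falls below it — price never covers variable cost, so the firm shuts down and loses only its fixed cost.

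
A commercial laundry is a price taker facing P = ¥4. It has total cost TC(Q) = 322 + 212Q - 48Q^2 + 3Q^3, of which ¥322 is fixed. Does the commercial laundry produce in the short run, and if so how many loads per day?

From TC, MC = TC'(Q) = 212 - 96Q + 9Q^2 and AVC = VC/Q = 212 - 48Q + 3Q^2.
AVC hits its minimum where MC = AVC, at Q = 8, giving min AVC = 212 - 48·8 + 3·8^2 = ¥20.
Since P = ¥4 < min AVC = ¥20, price fails to cover variable cost at any output.
Shutting down limits the loss to fixed cost, ¥322.

Shut down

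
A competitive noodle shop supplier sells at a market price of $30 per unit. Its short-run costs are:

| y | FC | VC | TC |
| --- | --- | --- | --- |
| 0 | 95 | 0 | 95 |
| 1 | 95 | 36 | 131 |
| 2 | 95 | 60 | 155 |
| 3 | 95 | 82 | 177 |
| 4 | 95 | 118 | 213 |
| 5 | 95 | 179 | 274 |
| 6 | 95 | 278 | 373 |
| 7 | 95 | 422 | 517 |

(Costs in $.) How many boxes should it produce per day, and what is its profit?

y = 3; profit = -$87

Compute π = P·y − TC at each output: y=0: -95; y=1: -101; y=2: -95; y=3: -87; y=4: -93; y=5: -124; y=6: -193; y=7: -307.
Profit is maximized at y = 3. AVC there is 82/3 = $27.33 ≤ P, so producing beats shutting down (which would give -$95).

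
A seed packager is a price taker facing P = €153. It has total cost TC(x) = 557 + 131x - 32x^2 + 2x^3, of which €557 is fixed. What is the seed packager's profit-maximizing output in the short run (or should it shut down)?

From TC, MC = TC'(x) = 131 - 64x + 6x^2 and AVC = VC/x = 131 - 32x + 2x^2.
The AVC parabola has its vertex at x = 32/4 = 8, where AVC = 131 - 32·8 + 2·8^2 = €3.
Since P = €153 ≥ min AVC = €3, price covers variable cost and the firm should produce.
P = MC gives -22 - 64x + 6x^2 = 0, with roots -1/3 and 11. Take the larger (rising MC): x* = 11.
Check: AVC at x = 11 is €21 ≤ P, so revenue covers variable cost.
Profit = P·x − TC = 153·11 − 788 = €895.

Produce at x = 11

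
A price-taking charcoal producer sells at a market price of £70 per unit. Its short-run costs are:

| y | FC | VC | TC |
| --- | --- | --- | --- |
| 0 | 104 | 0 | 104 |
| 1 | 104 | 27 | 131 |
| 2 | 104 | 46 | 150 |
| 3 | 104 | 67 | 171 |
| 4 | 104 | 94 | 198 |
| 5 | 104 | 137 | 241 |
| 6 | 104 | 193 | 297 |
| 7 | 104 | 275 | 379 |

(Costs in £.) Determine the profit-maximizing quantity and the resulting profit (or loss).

y = 6; profit = £123

Tabulate TR − TC: y=0: -104; y=1: -61; y=2: -10; y=3: 39; y=4: 82; y=5: 109; y=6: 123; y=7: 111.
Profit is maximized at y = 6. AVC there is 193/6 = £32.17 ≤ P, so producing beats shutting down (which would give -£104).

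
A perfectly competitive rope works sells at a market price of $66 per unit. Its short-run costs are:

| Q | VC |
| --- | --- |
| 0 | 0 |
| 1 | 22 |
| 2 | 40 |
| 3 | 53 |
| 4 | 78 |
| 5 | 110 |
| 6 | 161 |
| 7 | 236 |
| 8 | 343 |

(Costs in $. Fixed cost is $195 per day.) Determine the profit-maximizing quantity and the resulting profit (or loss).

Q = 6; profit = $40

Profit at each row (π = 66Q − TC): Q=0: -195; Q=1: -151; Q=2: -103; Q=3: -50; Q=4: -9; Q=5: 25; Q=6: 40; Q=7: 31; Q=8: -10.
Profit is maximized at Q = 6. AVC there is 161/6 = $26.83 ≤ P, so producing beats shutting down (which would give -$195).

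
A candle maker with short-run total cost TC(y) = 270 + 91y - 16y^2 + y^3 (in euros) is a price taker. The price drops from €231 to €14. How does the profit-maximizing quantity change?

AVC = 91 - 16y + y^2, minimized at y = 8 where min AVC = €27. MC = 91 - 32y + 3y^2.
At P = €231 ≥ min AVC, set P = MC on the rising branch: y = 14.
At P = €14 < min AVC = €27, price no longer covers variable cost at any output, so the firm shuts down: y = 0.

Output falls from 14 to 0 (the firm shuts down)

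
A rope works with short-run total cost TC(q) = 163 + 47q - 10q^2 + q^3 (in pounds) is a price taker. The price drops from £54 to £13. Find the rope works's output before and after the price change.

AVC = 47 - 10q + q^2, minimized at q = 5 where min AVC = £22. MC = 47 - 20q + 3q^2.
At P = £54 ≥ min AVC, set P = MC on the rising branch: q = 7.
At P = £13 < min AVC = £22, price no longer covers variable cost at any output, so the firm shuts down: q = 0.

Output falls from 7 to 0 (the firm shuts down)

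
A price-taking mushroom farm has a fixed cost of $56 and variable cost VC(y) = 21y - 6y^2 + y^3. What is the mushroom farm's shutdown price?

The firm shuts down when price falls below the minimum of average variable cost. AVC = VC/y = 21 - 6y + y^2.
dAVC/dy = -6 + 2y = 0 gives y = 3. min AVC = 21 - 6·3 + 3^2 = 12.
So the shutdown price is $12.

$12 per unit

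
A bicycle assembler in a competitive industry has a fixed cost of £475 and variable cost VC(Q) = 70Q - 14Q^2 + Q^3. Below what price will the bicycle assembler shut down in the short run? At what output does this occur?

£21 per unit, at Q = 7

The firm shuts down when price falls below the minimum of average variable cost. AVC = VC/Q = 70 - 14Q + Q^2.
At the minimum of AVC, MC = AVC. MC = 70 - 28Q + 3Q^2; setting MC = AVC gives 2Q^2 - 14Q = 0, so Q = 7. min AVC = 21.
For P < £21 the firm produces nothing.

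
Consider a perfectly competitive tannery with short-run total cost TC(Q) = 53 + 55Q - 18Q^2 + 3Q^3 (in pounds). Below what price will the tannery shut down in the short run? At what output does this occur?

£28 per unit, at Q = 3

Short-run supply begins at min AVC. From VC = 55Q - 18Q^2 + 3Q^3, AVC = 55 - 18Q + 3Q^2.
At the minimum of AVC, MC = AVC. MC = 55 - 36Q + 9Q^2; setting MC = AVC gives 6Q^2 - 18Q = 0, so Q = 3. min AVC = 28.
So the shutdown price is £28.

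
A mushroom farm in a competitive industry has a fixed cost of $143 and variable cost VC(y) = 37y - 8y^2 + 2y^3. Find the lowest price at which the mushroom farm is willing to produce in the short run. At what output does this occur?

$29 per unit, at y = 2

The shutdown price is the minimum of AVC. VC = 37y - 8y^2 + 2y^3, so AVC = 37 - 8y + 2y^2.
At the minimum of AVC, MC = AVC. MC = 37 - 16y + 6y^2; setting MC = AVC gives 4y^2 - 8y = 0, so y = 2. min AVC = 29.
The firm shuts down for any P below $29.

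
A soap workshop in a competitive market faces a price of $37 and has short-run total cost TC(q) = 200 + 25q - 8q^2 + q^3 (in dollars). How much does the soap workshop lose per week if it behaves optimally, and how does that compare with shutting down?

AVC = 25 - 8q + q^2; min AVC = $9 at q = 4. Since P = $37 ≥ min AVC, the firm produces.
With MC = 25 - 16q + 3q^2, P = MC on the upward-sloping part at q* = 6.
TR = 37·6 = 222. TC = 200 + 78 = 278. Profit = 222 − 278 = -$56.
By producing, the firm covers all variable cost plus $144 of fixed cost; shutting down would lose the full $200.

Profit = -$56 at q = 6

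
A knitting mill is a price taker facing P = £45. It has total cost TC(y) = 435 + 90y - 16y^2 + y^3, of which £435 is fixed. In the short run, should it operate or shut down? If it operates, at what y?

Variable cost is VC = 90y - 16y^2 + y^3, so AVC = VC/y = 90 - 16y + y^2 and MC = dTC/dy = 90 - 32y + 3y^2.
AVC is minimized where dAVC/dy = -16 + 2y = 0, at y = 8; min AVC = 90 - 16·8 + 8^2 = £26.
P = £45 exceeds min AVC = £26, so the firm stays open.
Solving P = MC: 45 - 32y + 3y^2 = 0 ⇒ y = 5/3 or 9. On the upward-sloping branch, y* = 9.
Check: AVC at y = 9 is £27 ≤ P, so revenue covers variable cost.
Profit = P·y − TC = 45·9 − 678 = -£273, a loss, but smaller than the £435 fixed cost the firm would lose by shutting down.

Produce at y = 9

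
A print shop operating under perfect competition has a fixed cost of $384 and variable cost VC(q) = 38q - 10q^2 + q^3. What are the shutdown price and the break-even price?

Shutdown price = $13; break-even price = $70

AVC = 38 - 10q + q^2; minimized at q = 5, giving min AVC = $13. That is the shutdown price.
ATC = 384/q + 38 - 10q + q^2. Setting dATC/dq = −384/q^2 − 10 + 2q = 0 gives q = 8 (since 2·8^3 − 10·8^2 = 384).
min ATC = 384/8 + 38 − 10·8 + 8^2 = $70. That is the break-even price.
Between these two prices the firm operates at a loss; above $70 it earns a profit.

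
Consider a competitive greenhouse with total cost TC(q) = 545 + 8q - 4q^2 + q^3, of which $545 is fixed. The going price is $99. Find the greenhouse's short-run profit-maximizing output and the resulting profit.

Profit = -$55 at q = 7

AVC = 8 - 4q + q^2; min AVC = $4 at q = 2. Since P = $99 ≥ min AVC, the firm produces.
With MC = 8 - 8q + 3q^2, P = MC on the upward-sloping part at q* = 7.
TR = 99·7 = 693. TC = 545 + 203 = 748. Profit = 693 − 748 = -$55.
That loss of $55 beats the $545 the firm would lose by shutting down; producing recovers $490 of fixed cost.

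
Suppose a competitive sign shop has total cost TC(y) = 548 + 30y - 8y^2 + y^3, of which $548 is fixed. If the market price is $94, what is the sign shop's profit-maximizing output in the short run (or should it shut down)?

Produce at y = 8

From TC, MC = TC'(y) = 30 - 16y + 3y^2 and AVC = VC/y = 30 - 8y + y^2.
AVC hits its minimum where MC = AVC, at y = 4, giving min AVC = 30 - 8·4 + 4^2 = $14.
Since P = $94 ≥ min AVC = $14, price covers variable cost and the firm should produce.
Set P = MC: 94 = 30 - 16y + 3y^2 → -64 - 16y + 3y^2 = 0. The roots are y = -8/3 and y = 8; the profit-maximizing output is on the rising part of MC, so y* = 8.
Check: AVC at y = 8 is $30 ≤ P, so revenue covers variable cost.
Profit = P·y − TC = 94·8 − 788 = -$36, a loss, but smaller than the $548 fixed cost the firm would lose by shutting down.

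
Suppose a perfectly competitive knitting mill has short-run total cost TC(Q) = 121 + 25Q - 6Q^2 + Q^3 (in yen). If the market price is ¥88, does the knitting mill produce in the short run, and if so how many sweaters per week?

Produce at Q = 7

Variable cost is VC = 25Q - 6Q^2 + Q^3, so AVC = VC/Q = 25 - 6Q + Q^2 and MC = dTC/dQ = 25 - 12Q + 3Q^2.
The AVC parabola has its vertex at Q = 6/2 = 3, where AVC = 25 - 6·3 + 3^2 = ¥16.
Since P = ¥88 ≥ min AVC = ¥16, price covers variable cost and the firm should produce.
Set P = MC: 88 = 25 - 12Q + 3Q^2 → -63 - 12Q + 3Q^2 = 0. The roots are Q = -3 and Q = 7; the profit-maximizing output is on the rising part of MC, so Q* = 7.
Check: AVC at Q = 7 is ¥32 ≤ P, so revenue covers variable cost.
Profit = P·Q − TC = 88·7 − 345 = ¥271.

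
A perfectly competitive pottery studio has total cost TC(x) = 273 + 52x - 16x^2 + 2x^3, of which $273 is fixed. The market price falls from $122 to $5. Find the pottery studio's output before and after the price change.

MC = 52 - 32x + 6x^2; the shutdown threshold is min AVC = $20 (at x = 4).
With P = $122 above the shutdown price, P = MC gives x = 7.
At P = $5 < min AVC = $20, price no longer covers variable cost at any output, so the firm shuts down: x = 0.

Output falls from 7 to 0 (the firm shuts down)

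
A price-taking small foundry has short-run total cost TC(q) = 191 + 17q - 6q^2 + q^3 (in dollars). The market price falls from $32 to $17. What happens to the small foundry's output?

Output falls from 5 to 4

AVC = 17 - 6q + q^2, minimized at q = 3 where min AVC = $8. MC = 17 - 12q + 3q^2.
With P = $32 above the shutdown price, P = MC gives q = 5.
At P = $17 ≥ min AVC, set P = MC: q = 4. The firm stays open but cuts output.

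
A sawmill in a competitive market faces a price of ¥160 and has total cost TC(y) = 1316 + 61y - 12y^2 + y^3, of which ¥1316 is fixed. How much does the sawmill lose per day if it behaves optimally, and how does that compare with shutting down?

AVC = 61 - 12y + y^2 has its minimum ¥25 at y = 6; price ¥160 clears that bar, so the firm operates.
MC = 61 - 24y + 3y^2. Setting P = MC and taking the root on the rising branch gives y* = 11.
TR = 160·11 = 1760. TC = 1316 + 550 = 1866. Profit = 1760 − 1866 = -¥106.
By producing, the firm covers all variable cost plus ¥1210 of fixed cost; shutting down would lose the full ¥1316.

Profit = -¥106 at y = 11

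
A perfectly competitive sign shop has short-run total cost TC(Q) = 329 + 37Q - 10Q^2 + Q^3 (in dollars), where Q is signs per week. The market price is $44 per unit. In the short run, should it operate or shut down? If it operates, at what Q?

From TC, MC = TC'(Q) = 37 - 20Q + 3Q^2 and AVC = VC/Q = 37 - 10Q + Q^2.
AVC is minimized where dAVC/dQ = -10 + 2Q = 0, at Q = 5; min AVC = 37 - 10·5 + 5^2 = $12.
P = $44 exceeds min AVC = $12, so the firm stays open.
P = MC gives -7 - 20Q + 3Q^2 = 0, with roots -1/3 and 7. Take the larger (rising MC): Q* = 7.
Check: AVC at Q = 7 is $16 ≤ P, so revenue covers variable cost.
Profit = P·Q − TC = 44·7 − 441 = -$133, a loss, but smaller than the $329 fixed cost the firm would lose by shutting down.

Produce at Q = 7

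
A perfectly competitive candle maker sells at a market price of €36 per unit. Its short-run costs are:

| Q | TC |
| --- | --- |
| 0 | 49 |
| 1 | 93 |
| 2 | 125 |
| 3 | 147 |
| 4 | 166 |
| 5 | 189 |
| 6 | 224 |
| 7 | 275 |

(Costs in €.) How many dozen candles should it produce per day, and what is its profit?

Compute π = P·Q − TC at each output: Q=0: -49; Q=1: -57; Q=2: -53; Q=3: -39; Q=4: -22; Q=5: -9; Q=6: -8; Q=7: -23.
Profit is maximized at Q = 6. AVC there is 175/6 = €29.17 ≤ P, so producing beats shutting down (which would give -€49).

Q = 6; profit = -€8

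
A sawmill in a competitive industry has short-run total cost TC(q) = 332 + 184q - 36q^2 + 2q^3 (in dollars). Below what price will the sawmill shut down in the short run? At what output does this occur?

$22 per unit, at q = 9

The shutdown price is the minimum of AVC. VC = 184q - 36q^2 + 2q^3, so AVC = 184 - 36q + 2q^2.
At the minimum of AVC, MC = AVC. MC = 184 - 72q + 6q^2; setting MC = AVC gives 4q^2 - 36q = 0, so q = 9. min AVC = 22.
The firm shuts down for any P below $22.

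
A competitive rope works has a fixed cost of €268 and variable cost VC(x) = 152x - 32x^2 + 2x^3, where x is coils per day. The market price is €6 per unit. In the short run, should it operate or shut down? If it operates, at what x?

Variable cost is VC = 152x - 32x^2 + 2x^3, so AVC = VC/x = 152 - 32x + 2x^2 and MC = dTC/dx = 152 - 64x + 6x^2.
AVC is minimized where dAVC/dx = -32 + 4x = 0, at x = 8; min AVC = 152 - 32·8 + 2·8^2 = €24.
With P < min AVC (€6 < €24), every unit sold adds to the loss.
Shutting down limits the loss to fixed cost, €268.

Shut down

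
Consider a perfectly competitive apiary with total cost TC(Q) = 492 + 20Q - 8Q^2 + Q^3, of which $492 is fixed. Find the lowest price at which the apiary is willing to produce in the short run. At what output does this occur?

$4 per unit, at Q = 4

Short-run supply begins at min AVC. From VC = 20Q - 8Q^2 + Q^3, AVC = 20 - 8Q + Q^2.
dAVC/dQ = -8 + 2Q = 0 gives Q = 4. min AVC = 20 - 8·4 + 4^2 = 4.
For P < $4 the firm produces nothing.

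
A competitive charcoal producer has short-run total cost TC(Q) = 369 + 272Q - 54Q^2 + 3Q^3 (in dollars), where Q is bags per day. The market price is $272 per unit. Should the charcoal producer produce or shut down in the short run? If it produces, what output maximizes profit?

Strip out fixed cost: VC = 272Q - 54Q^2 + 3Q^3. Then AVC = 272 - 54Q + 3Q^2 and MC = 272 - 108Q + 9Q^2.
AVC is minimized where dAVC/dQ = -54 + 6Q = 0, at Q = 9; min AVC = 272 - 54·9 + 3·9^2 = $29.
Since P = $272 ≥ min AVC = $29, price covers variable cost and the firm should produce.
Set P = MC: 272 = 272 - 108Q + 9Q^2 → -108Q + 9Q^2 = 0. The roots are Q = 0 and Q = 12; the profit-maximizing output is on the rising part of MC, so Q* = 12.
Check: AVC at Q = 12 is $56 ≤ P, so revenue covers variable cost.
Profit = P·Q − TC = 272·12 − 1041 = $2223.

Produce at Q = 12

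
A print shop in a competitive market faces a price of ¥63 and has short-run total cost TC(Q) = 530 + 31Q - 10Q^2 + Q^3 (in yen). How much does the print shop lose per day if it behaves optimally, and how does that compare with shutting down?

Profit = -¥146 at Q = 8

AVC = 31 - 10Q + Q^2; min AVC = ¥6 at Q = 5. Since P = ¥63 ≥ min AVC, the firm produces.
With MC = 31 - 20Q + 3Q^2, P = MC on the upward-sloping part at Q* = 8.
TR = 63·8 = 504. TC = 530 + 120 = 650. Profit = 504 − 650 = -¥146.
By producing, the firm covers all variable cost plus ¥384 of fixed cost; shutting down would lose the full ¥530.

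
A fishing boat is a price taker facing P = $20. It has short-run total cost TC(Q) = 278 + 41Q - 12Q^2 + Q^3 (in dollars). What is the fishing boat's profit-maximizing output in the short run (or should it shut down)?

Strip out fixed cost: VC = 41Q - 12Q^2 + Q^3. Then AVC = 41 - 12Q + Q^2 and MC = 41 - 24Q + 3Q^2.
AVC is minimized where dAVC/dQ = -12 + 2Q = 0, at Q = 6; min AVC = 41 - 12·6 + 6^2 = $5.
Since P = $20 ≥ min AVC = $5, price covers variable cost and the firm should produce.
P = MC gives 21 - 24Q + 3Q^2 = 0, with roots 1 and 7. Take the larger (rising MC): Q* = 7.
Check: AVC at Q = 7 is $6 ≤ P, so revenue covers variable cost.
Profit = P·Q − TC = 20·7 − 320 = -$180, a loss, but smaller than the $278 fixed cost the firm would lose by shutting down.

Produce at Q = 7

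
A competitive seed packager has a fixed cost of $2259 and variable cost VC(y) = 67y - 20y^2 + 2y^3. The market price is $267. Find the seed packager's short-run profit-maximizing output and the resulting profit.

AVC = 67 - 20y + 2y^2 has its minimum $17 at y = 5; price $267 clears that bar, so the firm operates.
With MC = 67 - 40y + 6y^2, P = MC on the upward-sloping part at y* = 10.
TR = 267·10 = 2670. TC = 2259 + 670 = 2929. Profit = 2670 − 2929 = -$259.
That loss of $259 beats the $2259 the firm would lose by shutting down; producing recovers $2000 of fixed cost.

Profit = -$259 at y = 10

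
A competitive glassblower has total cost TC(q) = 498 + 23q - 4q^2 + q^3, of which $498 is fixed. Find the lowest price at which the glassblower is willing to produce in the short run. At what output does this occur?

The firm shuts down when price falls below the minimum of average variable cost. AVC = VC/q = 23 - 4q + q^2.
At the minimum of AVC, MC = AVC. MC = 23 - 8q + 3q^2; setting MC = AVC gives 2q^2 - 4q = 0, so q = 2. min AVC = 19.
So the shutdown price is $19.

$19 per unit, at q = 2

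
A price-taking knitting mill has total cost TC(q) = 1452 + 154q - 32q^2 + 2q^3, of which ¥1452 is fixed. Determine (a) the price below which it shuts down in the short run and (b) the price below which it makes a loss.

Shutdown price = min AVC. AVC = 154 - 32q + 2q^2, with vertex at q = 8 and minimum ¥26.
ATC = 1452/q + 154 - 32q + 2q^2. Setting dATC/dq = −1452/q^2 − 32 + 4q = 0 gives q = 11 (since 4·11^3 − 32·11^2 = 1452).
min ATC = 1452/11 + 154 − 32·11 + 2·11^2 = ¥176. That is the break-even price.
For ¥26 ≤ P < ¥176 the firm produces at a loss; below ¥26 it shuts down.

Shutdown price = ¥26; break-even price = ¥176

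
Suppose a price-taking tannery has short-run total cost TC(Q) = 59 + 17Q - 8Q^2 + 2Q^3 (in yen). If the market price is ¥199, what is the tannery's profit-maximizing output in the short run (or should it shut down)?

Strip out fixed cost: VC = 17Q - 8Q^2 + 2Q^3. Then AVC = 17 - 8Q + 2Q^2 and MC = 17 - 16Q + 6Q^2.
AVC hits its minimum where MC = AVC, at Q = 2, giving min AVC = 17 - 8·2 + 2·2^2 = ¥9.
P = ¥199 exceeds min AVC = ¥9, so the firm stays open.
Set P = MC: 199 = 17 - 16Q + 6Q^2 → -182 - 16Q + 6Q^2 = 0. The roots are Q = -13/3 and Q = 7; the profit-maximizing output is on the rising part of MC, so Q* = 7.
Check: AVC at Q = 7 is ¥59 ≤ P, so revenue covers variable cost.
Profit = P·Q − TC = 199·7 − 472 = ¥921.

Produce at Q = 7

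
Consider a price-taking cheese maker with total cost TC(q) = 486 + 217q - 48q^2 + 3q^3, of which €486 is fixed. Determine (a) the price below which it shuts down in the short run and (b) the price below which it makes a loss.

Shutdown price = €25; break-even price = €82

AVC = 217 - 48q + 3q^2; minimized at q = 8, giving min AVC = €25. That is the shutdown price.
ATC = 486/q + 217 - 48q + 3q^2. Setting dATC/dq = −486/q^2 − 48 + 6q = 0 gives q = 9 (since 6·9^3 − 48·9^2 = 486).
min ATC = 486/9 + 217 − 48·9 + 3·9^2 = €82. That is the break-even price.
Between these two prices the firm operates at a loss; above €82 it earns a profit.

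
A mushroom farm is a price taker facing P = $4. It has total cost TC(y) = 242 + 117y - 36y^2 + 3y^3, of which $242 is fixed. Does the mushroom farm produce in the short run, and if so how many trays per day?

Strip out fixed cost: VC = 117y - 36y^2 + 3y^3. Then AVC = 117 - 36y + 3y^2 and MC = 117 - 72y + 9y^2.
AVC hits its minimum where MC = AVC, at y = 6, giving min AVC = 117 - 36·6 + 3·6^2 = $9.
P = $4 lies below min AVC = $9; no output level covers variable cost.
Shutting down limits the loss to fixed cost, $242.

Shut down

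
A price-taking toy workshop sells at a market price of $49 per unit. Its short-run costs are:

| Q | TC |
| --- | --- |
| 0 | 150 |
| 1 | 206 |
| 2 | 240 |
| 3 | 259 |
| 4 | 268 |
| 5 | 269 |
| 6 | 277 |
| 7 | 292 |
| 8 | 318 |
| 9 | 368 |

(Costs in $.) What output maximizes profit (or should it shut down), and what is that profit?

Profit at each row (π = 49Q − TC): Q=0: -150; Q=1: -157; Q=2: -142; Q=3: -112; Q=4: -72; Q=5: -24; Q=6: 17; Q=7: 51; Q=8: 74; Q=9: 73.
Profit is maximized at Q = 8. AVC there is 168/8 = $21 ≤ P, so producing beats shutting down (which would give -$150).

Q = 8; profit = $74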